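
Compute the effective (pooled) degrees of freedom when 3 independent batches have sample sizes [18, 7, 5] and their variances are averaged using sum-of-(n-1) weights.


nu = sum_i (n_i - 1)
nu = ((18 - 1) + (7 - 1) + (5 - 1))
nu = 17 + 6 + 4
nu = 27

27


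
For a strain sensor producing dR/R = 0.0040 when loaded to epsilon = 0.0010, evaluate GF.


GF = (dR/R) / epsilon
= 0.0040 / 0.0010
= 4.0000

4.0000


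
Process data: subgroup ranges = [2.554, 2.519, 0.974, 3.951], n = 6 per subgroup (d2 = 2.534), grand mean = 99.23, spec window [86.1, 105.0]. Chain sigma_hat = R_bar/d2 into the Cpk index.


R_bar = (2.554 + 2.519 + 0.974 + 3.951) / 4 = 2.4995
sigma = R_bar / d2 = 2.4995 / 2.534 = 0.98638516
Cp = (USL - LSL)/(6*sigma) = (105.0 - 86.1)/(6*0.98638516) = 3.1935
Cpu = (105.0 - 99.23)/(3*0.98638516) = 1.9499
Cpl = (99.23 - 86.1)/(3*0.98638516) = 4.4371
Cpk = min(Cpu, Cpl) = 1.9499

1.9499


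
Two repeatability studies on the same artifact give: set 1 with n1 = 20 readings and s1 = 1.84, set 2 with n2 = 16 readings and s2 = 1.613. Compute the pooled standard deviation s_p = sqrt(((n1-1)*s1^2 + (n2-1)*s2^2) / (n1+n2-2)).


s_p = sqrt(((n1-1)*s1^2 + (n2-1)*s2^2) / (n1+n2-2))
numerator = (20-1)*1.84^2 + (16-1)*1.613^2 = 64.3264 + 39.026535 = 103.35294
denominator = 20 + 16 - 2 = 34
s_p^2 = 103.35294 / 34 = 3.0397924
s_p = sqrt(3.0397924) = 1.7435

1.7435


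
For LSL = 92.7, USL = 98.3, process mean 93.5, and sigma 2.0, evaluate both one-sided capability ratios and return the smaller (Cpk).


Cpu = (USL - mean) / (3*sigma) = (98.3 - 93.5) / (3*2.0) = 0.8000
Cpl = (mean - LSL) / (3*sigma) = (93.5 - 92.7) / (3*2.0) = 0.1333
Cpk = min(Cpu, Cpl) = 0.1333

0.1333


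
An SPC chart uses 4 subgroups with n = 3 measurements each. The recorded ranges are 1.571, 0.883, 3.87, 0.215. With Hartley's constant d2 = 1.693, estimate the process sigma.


R_bar = (1.571 + 0.883 + 3.87 + 0.215) / 4
R_bar = 6.539 / 4 = 1.63475
sigma_hat = R_bar / d2 = 1.63475 / 1.693 = 0.9656

0.9656


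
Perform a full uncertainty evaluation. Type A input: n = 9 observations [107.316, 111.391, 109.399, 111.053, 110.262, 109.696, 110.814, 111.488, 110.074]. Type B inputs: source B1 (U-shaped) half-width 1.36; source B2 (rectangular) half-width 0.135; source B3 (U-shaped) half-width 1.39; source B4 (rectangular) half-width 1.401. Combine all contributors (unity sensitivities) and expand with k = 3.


mean = (107.316 + 111.391 + 109.399 + 111.053 + 110.262 + 109.696 + 110.814 + 111.488 + 110.074) / 9 = 110.1658889
s = sqrt(sum((x - mean)^2)/(n-1)) = 1.294428
u_A = s / sqrt(n) = 1.294428 / sqrt(9) = 0.431476
u_B1 = 1.36 / sqrt(2) = 0.96166522
u_B2 = 0.135 / sqrt(3) = 0.077942286
u_B3 = 1.39 / sqrt(2) = 0.98287843
u_B4 = 1.401 / sqrt(3) = 0.80886773
uc = sqrt(0.431476^2 + 0.96166522^2 + 0.077942286^2 + 0.98287843^2 + 0.80886773^2) = 1.654498
U = k * uc = 3 * 1.654498
U = 4.9635

4.9635


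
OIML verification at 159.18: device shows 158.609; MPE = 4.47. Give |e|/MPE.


e = indication - reference = 158.609 - 159.18 = -0.5710
|e| = 0.5710
ratio = |e| / MPE = 0.5710 / 4.47
ratio = 0.1277

0.1277


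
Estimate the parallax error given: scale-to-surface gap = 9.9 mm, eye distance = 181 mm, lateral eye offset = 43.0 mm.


error = h * offset / d
= 9.9 * 43.0 / 181
= 2.3519

2.3519


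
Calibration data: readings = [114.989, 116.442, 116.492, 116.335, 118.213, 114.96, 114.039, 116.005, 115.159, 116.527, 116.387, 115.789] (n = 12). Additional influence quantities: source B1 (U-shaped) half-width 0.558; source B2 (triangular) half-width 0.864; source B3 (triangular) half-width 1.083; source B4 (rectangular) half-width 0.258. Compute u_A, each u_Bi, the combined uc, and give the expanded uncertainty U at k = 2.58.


mean = (114.989 + 116.442 + 116.492 + 116.335 + 118.213 + 114.96 + 114.039 + 116.005 + 115.159 + 116.527 + 116.387 + 115.789) / 12 = 115.94475
s = sqrt(sum((x - mean)^2)/(n-1)) = 1.0676635
u_A = s / sqrt(n) = 1.0676635 / sqrt(12) = 0.3082079
u_B1 = 0.558 / sqrt(2) = 0.39456558
u_B2 = 0.864 / sqrt(6) = 0.35272652
u_B3 = 1.083 / sqrt(6) = 0.4421329
u_B4 = 0.258 / sqrt(3) = 0.14895637
uc = sqrt(0.3082079^2 + 0.39456558^2 + 0.35272652^2 + 0.4421329^2 + 0.14895637^2) = 0.76990883
U = k * uc = 2.58 * 0.76990883
U = 1.9864

1.9864


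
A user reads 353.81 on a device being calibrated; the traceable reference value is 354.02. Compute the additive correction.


Correction = standard - reading
= 354.02 - 353.81
= 0.2100

0.2100


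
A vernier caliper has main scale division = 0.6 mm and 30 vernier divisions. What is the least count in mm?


LC = MSD / n_div
= 0.6 / 30
= 0.0200

0.0200


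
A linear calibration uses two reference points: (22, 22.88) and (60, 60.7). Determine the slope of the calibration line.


slope = (y2 - y1) / (x2 - x1)
= (60.7 - 22.88) / (60 - 22)
= 37.8200 / 38
= 0.9953

0.9953


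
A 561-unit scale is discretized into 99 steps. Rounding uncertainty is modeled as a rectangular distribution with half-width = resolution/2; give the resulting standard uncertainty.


resolution = range / divisions
resolution = 561 / 99 = 5.6666667
u_res = resolution / (2*sqrt(3))
u_res = 5.6666667 / 3.4641016
u_res = 1.6358

1.6358


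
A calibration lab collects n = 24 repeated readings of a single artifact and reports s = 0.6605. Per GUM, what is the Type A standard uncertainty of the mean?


u_A = s / sqrt(n)
u_A = 0.6605 / sqrt(24)
u_A = 0.6605 / 4.8989795
u_A = 0.1348

0.1348


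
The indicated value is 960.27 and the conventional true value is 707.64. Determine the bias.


Systematic error = measured - true
= 960.27 - 707.64
= 252.6300

252.6300


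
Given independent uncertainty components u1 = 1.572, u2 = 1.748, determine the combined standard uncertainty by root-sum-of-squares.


uc = sqrt(1.572^2 + 1.748^2)
uc = sqrt(5.526688)
uc = 2.3509

2.3509


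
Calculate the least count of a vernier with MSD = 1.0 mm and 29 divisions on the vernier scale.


LC = MSD / n_div
= 1.0 / 29
= 0.0345

0.0345


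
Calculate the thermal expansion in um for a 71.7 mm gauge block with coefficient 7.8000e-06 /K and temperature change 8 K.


dL = L * alpha * dT
= 71.7 * 7.8000e-06 * 8
= 0.0044741 mm
dL_um = 0.0044741 * 1000 = 4.4741 um

4.4741


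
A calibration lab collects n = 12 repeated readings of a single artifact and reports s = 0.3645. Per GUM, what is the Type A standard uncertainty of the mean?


u_A = s / sqrt(n)
u_A = 0.3645 / sqrt(12)
u_A = 0.3645 / 3.4641016
u_A = 0.1052

0.1052


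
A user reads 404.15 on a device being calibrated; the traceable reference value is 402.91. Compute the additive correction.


Correction = standard - reading
= 402.91 - 404.15
= -1.2400

-1.2400


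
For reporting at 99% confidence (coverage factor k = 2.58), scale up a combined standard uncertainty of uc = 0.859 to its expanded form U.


U = k * uc
U = 2.58 * 0.859
U = 2.2162

2.2162


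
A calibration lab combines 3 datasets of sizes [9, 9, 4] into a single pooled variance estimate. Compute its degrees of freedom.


nu = sum_i (n_i - 1)
nu = ((9 - 1) + (9 - 1) + (4 - 1))
nu = 8 + 8 + 3
nu = 19

19


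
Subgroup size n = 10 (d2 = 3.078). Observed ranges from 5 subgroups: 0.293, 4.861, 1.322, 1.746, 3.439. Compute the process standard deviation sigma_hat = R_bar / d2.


R_bar = (0.293 + 4.861 + 1.322 + 1.746 + 3.439) / 5
R_bar = 11.661 / 5 = 2.3322
sigma_hat = R_bar / d2 = 2.3322 / 3.078 = 0.7577

0.7577


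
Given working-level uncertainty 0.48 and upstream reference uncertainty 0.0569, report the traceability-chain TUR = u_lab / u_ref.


TUR = u_lab / u_ref
= 0.48 / 0.0569
= 8.4359

8.4359


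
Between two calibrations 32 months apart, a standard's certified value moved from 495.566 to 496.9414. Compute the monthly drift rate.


rate = (v2 - v1) / months
= (496.9414 - 495.566) / 32
= 1.3754 / 32
= 0.0430

0.0430


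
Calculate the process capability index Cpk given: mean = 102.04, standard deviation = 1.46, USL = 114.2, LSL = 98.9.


Cpu = (USL - mean) / (3*sigma) = (114.2 - 102.04) / (3*1.46) = 2.7763
Cpl = (mean - LSL) / (3*sigma) = (102.04 - 98.9) / (3*1.46) = 0.7169
Cpk = min(Cpu, Cpl) = 0.7169

0.7169


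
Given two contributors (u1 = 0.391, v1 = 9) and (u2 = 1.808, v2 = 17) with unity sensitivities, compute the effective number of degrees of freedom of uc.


uc = sqrt(u1^2 + u2^2) = sqrt(0.391^2 + 1.808^2) = 1.8497959
v_eff = uc^4 / (u1^4/v1 + u2^4/v2)
= 1.8497959^4 / (0.391^4/9 + 1.808^4/17)
= 11.708338 / 0.63115412
v_eff = 18.5507

18.5507


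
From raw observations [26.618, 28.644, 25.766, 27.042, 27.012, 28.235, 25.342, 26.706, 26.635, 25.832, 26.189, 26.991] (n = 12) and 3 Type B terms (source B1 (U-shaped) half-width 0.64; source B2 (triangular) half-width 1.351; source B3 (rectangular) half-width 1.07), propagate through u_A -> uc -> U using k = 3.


mean = (26.618 + 28.644 + 25.766 + 27.042 + 27.012 + 28.235 + 25.342 + 26.706 + 26.635 + 25.832 + 26.189 + 26.991) / 12 = 26.751
s = sqrt(sum((x - mean)^2)/(n-1)) = 0.96035921
u_A = s / sqrt(n) = 0.96035921 / sqrt(12) = 0.27723182
u_B1 = 0.64 / sqrt(2) = 0.45254834
u_B2 = 1.351 / sqrt(6) = 0.55154344
u_B3 = 1.07 / sqrt(3) = 0.61776479
uc = sqrt(0.27723182^2 + 0.45254834^2 + 0.55154344^2 + 0.61776479^2) = 0.9836112
U = k * uc = 3 * 0.9836112
U = 2.9508

2.9508


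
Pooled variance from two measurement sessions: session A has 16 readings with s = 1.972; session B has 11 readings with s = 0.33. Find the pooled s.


s_p = sqrt(((n1-1)*s1^2 + (n2-1)*s2^2) / (n1+n2-2))
numerator = (16-1)*1.972^2 + (11-1)*0.33^2 = 58.33176 + 1.089 = 59.42076
denominator = 16 + 11 - 2 = 25
s_p^2 = 59.42076 / 25 = 2.3768304
s_p = sqrt(2.3768304) = 1.5417

1.5417


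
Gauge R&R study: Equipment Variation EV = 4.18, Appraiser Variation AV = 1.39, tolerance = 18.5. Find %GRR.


GRR = sqrt(EV^2 + AV^2) = sqrt(4.18^2 + 1.39^2) = 4.4050539
%GRR = GRR / tol * 100 = 4.4050539 / 18.5 * 100
%GRR = 23.8111

23.8111


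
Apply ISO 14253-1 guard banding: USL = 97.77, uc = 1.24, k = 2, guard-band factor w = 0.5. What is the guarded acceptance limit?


U = k * uc = 2 * 1.24 = 2.48
guard band g = w * U = 0.5 * 2.48 = 1.24
AL = USL - g = 97.77 - 1.24
AL = 96.5300

96.5300


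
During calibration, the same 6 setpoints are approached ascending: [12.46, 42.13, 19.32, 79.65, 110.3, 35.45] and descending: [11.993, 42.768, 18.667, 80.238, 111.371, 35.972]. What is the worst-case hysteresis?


|12.46 - 11.993| = 0.4670
|42.13 - 42.768| = 0.6380
|19.32 - 18.667| = 0.6530
|79.65 - 80.238| = 0.5880
|110.3 - 111.371| = 1.0710
|35.45 - 35.972| = 0.5220
hysteresis = max(diffs) = 1.0710

1.0710


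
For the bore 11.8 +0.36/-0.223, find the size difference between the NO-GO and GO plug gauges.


GO = nominal - lower_tol (smallest hole = maximum material condition)
GO = 11.8 - 0.223 = 11.577
NO-GO = nominal + upper_tol (largest hole = least material condition)
NO-GO = 11.8 + 0.36 = 12.16
spread = NO-GO - GO = 12.16 - 11.577 = 0.5830

0.5830


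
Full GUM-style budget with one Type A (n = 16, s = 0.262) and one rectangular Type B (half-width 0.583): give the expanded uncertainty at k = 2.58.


u_A = s / sqrt(n) = 0.262 / sqrt(16) = 0.0655
u_B = half_width / sqrt(3) = 0.583 / sqrt(3) = 0.33659521
uc = sqrt(u_A^2 + u_B^2) = sqrt(0.0655^2 + 0.33659521^2) = 0.342909
U = k * uc = 2.58 * 0.342909
U = 0.8847

0.8847


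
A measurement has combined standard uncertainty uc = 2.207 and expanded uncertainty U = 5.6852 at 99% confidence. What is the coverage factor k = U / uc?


k = U / uc
k = 5.6852 / 2.207
k = 2.576

2.576


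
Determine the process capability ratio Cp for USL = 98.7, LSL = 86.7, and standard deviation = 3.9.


Cp = (USL - LSL) / (6 * sigma)
= (98.7 - 86.7) / (6 * 3.9)
= 12.0000 / 23.4000
= 0.5128

0.5128


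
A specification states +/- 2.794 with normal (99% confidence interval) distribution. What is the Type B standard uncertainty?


u_B = half_width / 2.576
u_B = 2.794 / 2.576
u_B = 1.0846

1.0846


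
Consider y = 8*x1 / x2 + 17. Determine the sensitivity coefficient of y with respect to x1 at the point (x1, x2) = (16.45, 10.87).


y = 8*x1 / x2 + 17
dy/dx1 = 8/x2
Evaluate at x2 = 10.87: c1 = 8 / 10.87
c1 = 0.7360

0.7360


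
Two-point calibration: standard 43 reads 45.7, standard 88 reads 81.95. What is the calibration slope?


slope = (y2 - y1) / (x2 - x1)
= (81.95 - 45.7) / (88 - 43)
= 36.2500 / 45
= 0.8056

0.8056


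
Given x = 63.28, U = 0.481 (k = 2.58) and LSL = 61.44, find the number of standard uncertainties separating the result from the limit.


u = U / k = 0.481 / 2.58 = 0.18643411
margin = |LSL - x| = |61.44 - 63.28| = 1.84
z = margin / u = 1.84 / 0.18643411
z = 9.8694

9.8694


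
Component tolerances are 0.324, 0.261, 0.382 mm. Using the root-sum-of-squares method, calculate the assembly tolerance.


RSS = sqrt(0.324^2 + 0.261^2 + 0.382^2)
= sqrt(0.319021)
= 0.5648

0.5648


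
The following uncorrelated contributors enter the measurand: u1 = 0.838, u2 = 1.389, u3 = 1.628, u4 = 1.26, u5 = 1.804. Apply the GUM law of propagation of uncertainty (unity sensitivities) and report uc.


uc = sqrt(0.838^2 + 1.389^2 + 1.628^2 + 1.26^2 + 1.804^2)
uc = sqrt(10.123965)
uc = 3.1818

3.1818


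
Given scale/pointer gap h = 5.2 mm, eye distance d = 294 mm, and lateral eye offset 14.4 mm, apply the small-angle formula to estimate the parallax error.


error = h * offset / d
= 5.2 * 14.4 / 294
= 0.2547

0.2547


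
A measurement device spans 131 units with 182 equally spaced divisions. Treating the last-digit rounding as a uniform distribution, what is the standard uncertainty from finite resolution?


resolution = range / divisions
resolution = 131 / 182 = 0.71978022
u_res = resolution / (2*sqrt(3))
u_res = 0.71978022 / 3.4641016
u_res = 0.2078

0.2078


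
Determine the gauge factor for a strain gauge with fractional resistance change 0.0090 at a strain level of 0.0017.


GF = (dR/R) / epsilon
= 0.0090 / 0.0017
= 5.2941

5.2941


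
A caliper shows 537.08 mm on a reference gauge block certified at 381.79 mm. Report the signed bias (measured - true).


Systematic error = measured - true
= 537.08 - 381.79
= 155.2900

155.2900


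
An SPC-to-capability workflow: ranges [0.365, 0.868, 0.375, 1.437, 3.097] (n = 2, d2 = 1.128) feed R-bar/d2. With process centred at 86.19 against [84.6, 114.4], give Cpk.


R_bar = (0.365 + 0.868 + 0.375 + 1.437 + 3.097) / 5 = 1.2284
sigma = R_bar / d2 = 1.2284 / 1.128 = 1.0890071
Cp = (USL - LSL)/(6*sigma) = (114.4 - 84.6)/(6*1.0890071) = 4.5607
Cpu = (114.4 - 86.19)/(3*1.0890071) = 8.6348
Cpl = (86.19 - 84.6)/(3*1.0890071) = 0.4867
Cpk = min(Cpu, Cpl) = 0.4867

0.4867


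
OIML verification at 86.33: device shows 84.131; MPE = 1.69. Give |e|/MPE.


e = indication - reference = 84.131 - 86.33 = -2.1990
|e| = 2.1990
ratio = |e| / MPE = 2.1990 / 1.69
ratio = 1.3012

1.3012


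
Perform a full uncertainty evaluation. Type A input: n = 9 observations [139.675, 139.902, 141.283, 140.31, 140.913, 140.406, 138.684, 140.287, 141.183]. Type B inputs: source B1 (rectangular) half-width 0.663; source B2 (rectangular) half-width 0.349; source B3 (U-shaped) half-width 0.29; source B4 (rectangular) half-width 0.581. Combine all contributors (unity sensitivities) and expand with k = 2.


mean = (139.675 + 139.902 + 141.283 + 140.31 + 140.913 + 140.406 + 138.684 + 140.287 + 141.183) / 9 = 140.2936667
s = sqrt(sum((x - mean)^2)/(n-1)) = 0.81343223
u_A = s / sqrt(n) = 0.81343223 / sqrt(9) = 0.27114408
u_B1 = 0.663 / sqrt(3) = 0.38278323
u_B2 = 0.349 / sqrt(3) = 0.20149524
u_B3 = 0.29 / sqrt(2) = 0.20506097
u_B4 = 0.581 / sqrt(3) = 0.33544051
uc = sqrt(0.27114408^2 + 0.38278323^2 + 0.20149524^2 + 0.20506097^2 + 0.33544051^2) = 0.64437007
U = k * uc = 2 * 0.64437007
U = 1.2887

1.2887


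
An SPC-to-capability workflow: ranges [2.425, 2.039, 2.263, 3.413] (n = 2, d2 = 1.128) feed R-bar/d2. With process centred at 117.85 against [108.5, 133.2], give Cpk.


R_bar = (2.425 + 2.039 + 2.263 + 3.413) / 4 = 2.535
sigma = R_bar / d2 = 2.535 / 1.128 = 2.2473404
Cp = (USL - LSL)/(6*sigma) = (133.2 - 108.5)/(6*2.2473404) = 1.8318
Cpu = (133.2 - 117.85)/(3*2.2473404) = 2.2768
Cpl = (117.85 - 108.5)/(3*2.2473404) = 1.3868
Cpk = min(Cpu, Cpl) = 1.3868

1.3868


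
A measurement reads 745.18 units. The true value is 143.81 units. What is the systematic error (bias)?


Systematic error = measured - true
= 745.18 - 143.81
= 601.3700

601.3700


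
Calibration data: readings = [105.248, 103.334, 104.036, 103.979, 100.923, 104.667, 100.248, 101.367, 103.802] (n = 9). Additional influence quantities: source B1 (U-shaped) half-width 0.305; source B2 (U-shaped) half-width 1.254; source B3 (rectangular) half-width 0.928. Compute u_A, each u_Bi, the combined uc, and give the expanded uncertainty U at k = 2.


mean = (105.248 + 103.334 + 104.036 + 103.979 + 100.923 + 104.667 + 100.248 + 101.367 + 103.802) / 9 = 103.0671111
s = sqrt(sum((x - mean)^2)/(n-1)) = 1.7724445
u_A = s / sqrt(n) = 1.7724445 / sqrt(9) = 0.59081483
u_B1 = 0.305 / sqrt(2) = 0.21566757
u_B2 = 1.254 / sqrt(2) = 0.8867119
u_B3 = 0.928 / sqrt(3) = 0.53578105
uc = sqrt(0.59081483^2 + 0.21566757^2 + 0.8867119^2 + 0.53578105^2) = 1.2119794
U = k * uc = 2 * 1.2119794
U = 2.4240

2.4240


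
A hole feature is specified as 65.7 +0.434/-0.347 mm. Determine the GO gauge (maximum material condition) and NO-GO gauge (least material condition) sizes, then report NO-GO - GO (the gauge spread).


GO = nominal - lower_tol (smallest hole = maximum material condition)
GO = 65.7 - 0.347 = 65.353
NO-GO = nominal + upper_tol (largest hole = least material condition)
NO-GO = 65.7 + 0.434 = 66.134
spread = NO-GO - GO = 66.134 - 65.353 = 0.7810

0.7810


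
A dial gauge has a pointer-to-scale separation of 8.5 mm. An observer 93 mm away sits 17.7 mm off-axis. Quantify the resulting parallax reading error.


error = h * offset / d
= 8.5 * 17.7 / 93
= 1.6177

1.6177


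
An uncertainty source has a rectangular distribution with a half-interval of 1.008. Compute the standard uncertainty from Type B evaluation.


u_B = half_width / sqrt(3)
u_B = 1.008 / 1.7320508
u_B = 0.5820

0.5820


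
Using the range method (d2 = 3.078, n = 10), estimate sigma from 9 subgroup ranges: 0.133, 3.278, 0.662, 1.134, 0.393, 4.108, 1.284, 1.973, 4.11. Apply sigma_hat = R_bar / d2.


R_bar = (0.133 + 3.278 + 0.662 + 1.134 + 0.393 + 4.108 + 1.284 + 1.973 + 4.11) / 9
R_bar = 17.075 / 9 = 1.8972222
sigma_hat = R_bar / d2 = 1.8972222 / 3.078 = 0.6164

0.6164


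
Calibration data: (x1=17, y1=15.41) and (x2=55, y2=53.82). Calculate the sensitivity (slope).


slope = (y2 - y1) / (x2 - x1)
= (53.82 - 15.41) / (55 - 17)
= 38.4100 / 38
= 1.0108

1.0108


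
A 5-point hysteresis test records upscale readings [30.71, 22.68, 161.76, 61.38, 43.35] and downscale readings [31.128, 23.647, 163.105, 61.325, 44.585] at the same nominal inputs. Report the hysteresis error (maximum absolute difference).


|30.71 - 31.128| = 0.4180
|22.68 - 23.647| = 0.9670
|161.76 - 163.105| = 1.3450
|61.38 - 61.325| = 0.0550
|43.35 - 44.585| = 1.2350
hysteresis = max(diffs) = 1.3450

1.3450


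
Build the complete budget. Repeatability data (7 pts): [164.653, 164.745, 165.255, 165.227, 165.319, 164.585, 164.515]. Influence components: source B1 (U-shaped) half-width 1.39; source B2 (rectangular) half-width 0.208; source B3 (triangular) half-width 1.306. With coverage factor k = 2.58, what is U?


mean = (164.653 + 164.745 + 165.255 + 165.227 + 165.319 + 164.585 + 164.515) / 7 = 164.8998571
s = sqrt(sum((x - mean)^2)/(n-1)) = 0.3514254
u_A = s / sqrt(n) = 0.3514254 / sqrt(7) = 0.13282632
u_B1 = 1.39 / sqrt(2) = 0.98287843
u_B2 = 0.208 / sqrt(3) = 0.12008886
u_B3 = 1.306 / sqrt(6) = 0.53317227
uc = sqrt(0.13282632^2 + 0.98287843^2 + 0.12008886^2 + 0.53317227^2) = 1.1324252
U = k * uc = 2.58 * 1.1324252
U = 2.9217

2.9217


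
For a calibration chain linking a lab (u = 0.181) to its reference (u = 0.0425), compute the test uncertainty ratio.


TUR = u_lab / u_ref
= 0.181 / 0.0425
= 4.2588

4.2588


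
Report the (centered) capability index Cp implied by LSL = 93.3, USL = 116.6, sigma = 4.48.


Cp = (USL - LSL) / (6 * sigma)
= (116.6 - 93.3) / (6 * 4.48)
= 23.3000 / 26.8800
= 0.8668

0.8668


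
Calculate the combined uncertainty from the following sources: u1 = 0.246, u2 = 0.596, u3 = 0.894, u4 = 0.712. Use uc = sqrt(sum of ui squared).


uc = sqrt(0.246^2 + 0.596^2 + 0.894^2 + 0.712^2)
uc = sqrt(1.721912)
uc = 1.3122

1.3122


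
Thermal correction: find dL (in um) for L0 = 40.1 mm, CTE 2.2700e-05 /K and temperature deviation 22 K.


dL = L * alpha * dT
= 40.1 * 2.2700e-05 * 22
= 0.0200259 mm
dL_um = 0.0200259 * 1000 = 20.0259 um

20.0259


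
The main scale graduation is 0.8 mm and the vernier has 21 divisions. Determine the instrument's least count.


LC = MSD / n_div
= 0.8 / 21
= 0.0381

0.0381


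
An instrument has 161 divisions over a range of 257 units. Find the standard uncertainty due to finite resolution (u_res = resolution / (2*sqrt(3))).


resolution = range / divisions
resolution = 257 / 161 = 1.5962733
u_res = resolution / (2*sqrt(3))
u_res = 1.5962733 / 3.4641016
u_res = 0.4608

0.4608


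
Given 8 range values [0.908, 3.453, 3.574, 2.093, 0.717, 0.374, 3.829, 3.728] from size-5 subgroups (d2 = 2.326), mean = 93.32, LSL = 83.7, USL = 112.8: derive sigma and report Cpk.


R_bar = (0.908 + 3.453 + 3.574 + 2.093 + 0.717 + 0.374 + 3.829 + 3.728) / 8 = 2.3345
sigma = R_bar / d2 = 2.3345 / 2.326 = 1.0036543
Cp = (USL - LSL)/(6*sigma) = (112.8 - 83.7)/(6*1.0036543) = 4.8323
Cpu = (112.8 - 93.32)/(3*1.0036543) = 6.4697
Cpl = (93.32 - 83.7)/(3*1.0036543) = 3.1950
Cpk = min(Cpu, Cpl) = 3.1950

3.1950


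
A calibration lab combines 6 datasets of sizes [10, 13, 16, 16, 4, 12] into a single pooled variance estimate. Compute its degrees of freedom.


nu = sum_i (n_i - 1)
nu = ((10 - 1) + (13 - 1) + (16 - 1) + (16 - 1) + (4 - 1) + (12 - 1))
nu = 9 + 12 + 15 + 15 + 3 + 11
nu = 65

65


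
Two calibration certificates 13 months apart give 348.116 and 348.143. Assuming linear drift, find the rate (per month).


rate = (v2 - v1) / months
= (348.143 - 348.116) / 13
= 0.0270 / 13
= 0.0021

0.0021


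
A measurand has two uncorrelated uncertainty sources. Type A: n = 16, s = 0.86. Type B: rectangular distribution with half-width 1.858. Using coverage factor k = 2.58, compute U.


u_A = s / sqrt(n) = 0.86 / sqrt(16) = 0.215
u_B = half_width / sqrt(3) = 1.858 / sqrt(3) = 1.0727168
uc = sqrt(u_A^2 + u_B^2) = sqrt(0.215^2 + 1.0727168^2) = 1.0940504
U = k * uc = 2.58 * 1.0940504
U = 2.8227

2.8227


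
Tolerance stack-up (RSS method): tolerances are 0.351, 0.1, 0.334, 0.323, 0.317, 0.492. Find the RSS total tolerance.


RSS = sqrt(0.351^2 + 0.1^2 + 0.334^2 + 0.323^2 + 0.317^2 + 0.492^2)
= sqrt(0.691639)
= 0.8316

0.8316


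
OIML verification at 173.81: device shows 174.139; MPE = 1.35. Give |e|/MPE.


e = indication - reference = 174.139 - 173.81 = 0.3290
|e| = 0.3290
ratio = |e| / MPE = 0.3290 / 1.35
ratio = 0.2437

0.2437


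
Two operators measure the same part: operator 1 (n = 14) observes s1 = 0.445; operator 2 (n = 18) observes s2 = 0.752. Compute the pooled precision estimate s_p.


s_p = sqrt(((n1-1)*s1^2 + (n2-1)*s2^2) / (n1+n2-2))
numerator = (14-1)*0.445^2 + (18-1)*0.752^2 = 2.574325 + 9.613568 = 12.187893
denominator = 14 + 18 - 2 = 30
s_p^2 = 12.187893 / 30 = 0.4062631
s_p = sqrt(0.4062631) = 0.6374

0.6374


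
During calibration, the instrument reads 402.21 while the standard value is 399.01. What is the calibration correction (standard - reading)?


Correction = standard - reading
= 399.01 - 402.21
= -3.2000

-3.2000


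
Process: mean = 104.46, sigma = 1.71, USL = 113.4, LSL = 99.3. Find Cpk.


Cpu = (USL - mean) / (3*sigma) = (113.4 - 104.46) / (3*1.71) = 1.7427
Cpl = (mean - LSL) / (3*sigma) = (104.46 - 99.3) / (3*1.71) = 1.0058
Cpk = min(Cpu, Cpl) = 1.0058

1.0058


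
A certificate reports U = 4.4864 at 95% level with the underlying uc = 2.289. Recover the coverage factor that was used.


k = U / uc
k = 4.4864 / 2.289
k = 1.96

1.96


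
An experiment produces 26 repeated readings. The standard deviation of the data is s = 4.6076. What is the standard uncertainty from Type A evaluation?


u_A = s / sqrt(n)
u_A = 4.6076 / sqrt(26)
u_A = 4.6076 / 5.0990195
u_A = 0.9036

0.9036


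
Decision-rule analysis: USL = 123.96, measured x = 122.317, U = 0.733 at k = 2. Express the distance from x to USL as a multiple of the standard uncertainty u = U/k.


u = U / k = 0.733 / 2 = 0.3665
margin = |USL - x| = |123.96 - 122.317| = 1.643
z = margin / u = 1.643 / 0.3665
z = 4.4829

4.4829


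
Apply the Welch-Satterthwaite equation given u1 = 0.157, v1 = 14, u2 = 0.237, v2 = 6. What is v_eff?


uc = sqrt(u1^2 + u2^2) = sqrt(0.157^2 + 0.237^2) = 0.28428507
v_eff = uc^4 / (u1^4/v1 + u2^4/v2)
= 0.28428507^4 / (0.157^4/14 + 0.237^4/6)
= 0.0065315493 / 0.00056922418
v_eff = 11.4745

11.4745


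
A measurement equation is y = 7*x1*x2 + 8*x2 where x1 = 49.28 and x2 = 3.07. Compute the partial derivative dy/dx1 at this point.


y = 7*x1*x2 + 8*x2
dy/dx1 = 7*x2
Evaluate at x2 = 3.07: c1 = 7 * 3.07
c1 = 21.4900

21.4900


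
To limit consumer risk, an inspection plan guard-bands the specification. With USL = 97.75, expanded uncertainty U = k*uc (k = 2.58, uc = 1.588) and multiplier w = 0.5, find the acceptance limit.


U = k * uc = 2.58 * 1.588 = 4.09704
guard band g = w * U = 0.5 * 4.09704 = 2.04852
AL = USL - g = 97.75 - 2.04852
AL = 95.7015

95.7015


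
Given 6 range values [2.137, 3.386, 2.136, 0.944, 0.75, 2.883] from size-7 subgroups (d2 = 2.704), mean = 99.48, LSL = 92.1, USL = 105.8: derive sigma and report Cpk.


R_bar = (2.137 + 3.386 + 2.136 + 0.944 + 0.75 + 2.883) / 6 = 2.0393333
sigma = R_bar / d2 = 2.0393333 / 2.704 = 0.75419131
Cp = (USL - LSL)/(6*sigma) = (105.8 - 92.1)/(6*0.75419131) = 3.0275
Cpu = (105.8 - 99.48)/(3*0.75419131) = 2.7933
Cpl = (99.48 - 92.1)/(3*0.75419131) = 3.2618
Cpk = min(Cpu, Cpl) = 2.7933

2.7933


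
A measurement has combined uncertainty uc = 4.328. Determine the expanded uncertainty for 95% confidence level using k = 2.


U = k * uc
U = 2 * 4.328
U = 8.6560

8.6560


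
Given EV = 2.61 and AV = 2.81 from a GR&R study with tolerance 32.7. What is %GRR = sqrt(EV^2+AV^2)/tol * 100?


GRR = sqrt(EV^2 + AV^2) = sqrt(2.61^2 + 2.81^2) = 3.8351271
%GRR = GRR / tol * 100 = 3.8351271 / 32.7 * 100
%GRR = 11.7282

11.7282


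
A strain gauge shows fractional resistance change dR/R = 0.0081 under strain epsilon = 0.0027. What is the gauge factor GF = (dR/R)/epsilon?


GF = (dR/R) / epsilon
= 0.0081 / 0.0027
= 3.0000

3.0000


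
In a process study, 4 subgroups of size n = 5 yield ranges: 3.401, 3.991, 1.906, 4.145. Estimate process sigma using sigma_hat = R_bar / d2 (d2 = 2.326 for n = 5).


R_bar = (3.401 + 3.991 + 1.906 + 4.145) / 4
R_bar = 13.443 / 4 = 3.36075
sigma_hat = R_bar / d2 = 3.36075 / 2.326 = 1.4449

1.4449


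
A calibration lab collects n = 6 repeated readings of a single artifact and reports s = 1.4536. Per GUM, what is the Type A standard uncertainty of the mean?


u_A = s / sqrt(n)
u_A = 1.4536 / sqrt(6)
u_A = 1.4536 / 2.4494897
u_A = 0.5934

0.5934


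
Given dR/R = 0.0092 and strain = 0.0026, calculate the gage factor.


GF = (dR/R) / epsilon
= 0.0092 / 0.0026
= 3.5385

3.5385


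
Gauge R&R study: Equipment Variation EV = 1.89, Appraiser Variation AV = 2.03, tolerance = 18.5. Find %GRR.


GRR = sqrt(EV^2 + AV^2) = sqrt(1.89^2 + 2.03^2) = 2.7736258
%GRR = GRR / tol * 100 = 2.7736258 / 18.5 * 100
%GRR = 14.9926

14.9926


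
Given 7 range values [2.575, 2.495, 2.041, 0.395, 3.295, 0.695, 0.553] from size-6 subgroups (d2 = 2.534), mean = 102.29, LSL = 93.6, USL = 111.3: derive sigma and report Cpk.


R_bar = (2.575 + 2.495 + 2.041 + 0.395 + 3.295 + 0.695 + 0.553) / 7 = 1.7212857
sigma = R_bar / d2 = 1.7212857 / 2.534 = 0.67927612
Cp = (USL - LSL)/(6*sigma) = (111.3 - 93.6)/(6*0.67927612) = 4.3429
Cpu = (111.3 - 102.29)/(3*0.67927612) = 4.4214
Cpl = (102.29 - 93.6)/(3*0.67927612) = 4.2643
Cpk = min(Cpu, Cpl) = 4.2643

4.2643


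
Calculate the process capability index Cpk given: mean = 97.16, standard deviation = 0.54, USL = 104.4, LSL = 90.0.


Cpu = (USL - mean) / (3*sigma) = (104.4 - 97.16) / (3*0.54) = 4.4691
Cpl = (mean - LSL) / (3*sigma) = (97.16 - 90.0) / (3*0.54) = 4.4198
Cpk = min(Cpu, Cpl) = 4.4198

4.4198


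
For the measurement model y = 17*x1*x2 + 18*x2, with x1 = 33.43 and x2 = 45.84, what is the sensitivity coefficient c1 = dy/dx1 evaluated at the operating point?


y = 17*x1*x2 + 18*x2
dy/dx1 = 17*x2
Evaluate at x2 = 45.84: c1 = 17 * 45.84
c1 = 779.2800

779.2800


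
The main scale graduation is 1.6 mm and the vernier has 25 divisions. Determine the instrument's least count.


LC = MSD / n_div
= 1.6 / 25
= 0.0640

0.0640


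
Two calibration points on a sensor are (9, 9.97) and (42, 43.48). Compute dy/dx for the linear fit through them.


slope = (y2 - y1) / (x2 - x1)
= (43.48 - 9.97) / (42 - 9)
= 33.5100 / 33
= 1.0155

1.0155


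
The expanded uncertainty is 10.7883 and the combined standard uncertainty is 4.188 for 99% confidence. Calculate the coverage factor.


k = U / uc
k = 10.7883 / 4.188
k = 2.576

2.576


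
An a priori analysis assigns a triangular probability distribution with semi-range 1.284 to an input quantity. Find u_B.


u_B = half_width / sqrt(6)
u_B = 1.284 / 2.4494897
u_B = 0.5242

0.5242


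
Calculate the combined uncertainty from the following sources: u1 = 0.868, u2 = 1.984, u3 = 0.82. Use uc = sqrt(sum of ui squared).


uc = sqrt(0.868^2 + 1.984^2 + 0.82^2)
uc = sqrt(5.36208)
uc = 2.3156

2.3156


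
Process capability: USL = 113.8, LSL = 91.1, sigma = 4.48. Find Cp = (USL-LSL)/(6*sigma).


Cp = (USL - LSL) / (6 * sigma)
= (113.8 - 91.1) / (6 * 4.48)
= 22.7000 / 26.8800
= 0.8445

0.8445


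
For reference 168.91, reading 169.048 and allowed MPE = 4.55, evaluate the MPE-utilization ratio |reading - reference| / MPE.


e = indication - reference = 169.048 - 168.91 = 0.1380
|e| = 0.1380
ratio = |e| / MPE = 0.1380 / 4.55
ratio = 0.0303

0.0303


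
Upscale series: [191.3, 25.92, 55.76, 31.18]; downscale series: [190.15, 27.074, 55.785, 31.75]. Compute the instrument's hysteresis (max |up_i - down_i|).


|191.3 - 190.15| = 1.1500
|25.92 - 27.074| = 1.1540
|55.76 - 55.785| = 0.0250
|31.18 - 31.75| = 0.5700
hysteresis = max(diffs) = 1.1540

1.1540


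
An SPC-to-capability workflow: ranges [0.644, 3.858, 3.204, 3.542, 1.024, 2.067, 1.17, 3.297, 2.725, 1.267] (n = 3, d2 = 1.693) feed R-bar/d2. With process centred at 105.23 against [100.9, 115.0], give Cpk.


R_bar = (0.644 + 3.858 + 3.204 + 3.542 + 1.024 + 2.067 + 1.17 + 3.297 + 2.725 + 1.267) / 10 = 2.2798
sigma = R_bar / d2 = 2.2798 / 1.693 = 1.3466037
Cp = (USL - LSL)/(6*sigma) = (115.0 - 100.9)/(6*1.3466037) = 1.7451
Cpu = (115.0 - 105.23)/(3*1.3466037) = 2.4184
Cpl = (105.23 - 100.9)/(3*1.3466037) = 1.0718
Cpk = min(Cpu, Cpl) = 1.0718

1.0718


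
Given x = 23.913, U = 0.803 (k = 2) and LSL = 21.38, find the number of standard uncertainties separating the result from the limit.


u = U / k = 0.803 / 2 = 0.4015
margin = |LSL - x| = |21.38 - 23.913| = 2.533
z = margin / u = 2.533 / 0.4015
z = 6.3088

6.3088


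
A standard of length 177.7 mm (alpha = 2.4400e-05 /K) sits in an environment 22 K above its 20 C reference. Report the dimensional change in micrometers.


dL = L * alpha * dT
= 177.7 * 2.4400e-05 * 22
= 0.0953894 mm
dL_um = 0.0953894 * 1000 = 95.3894 um

95.3894


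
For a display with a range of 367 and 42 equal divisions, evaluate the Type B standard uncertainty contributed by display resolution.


resolution = range / divisions
resolution = 367 / 42 = 8.7380952
u_res = resolution / (2*sqrt(3))
u_res = 8.7380952 / 3.4641016
u_res = 2.5225

2.5225


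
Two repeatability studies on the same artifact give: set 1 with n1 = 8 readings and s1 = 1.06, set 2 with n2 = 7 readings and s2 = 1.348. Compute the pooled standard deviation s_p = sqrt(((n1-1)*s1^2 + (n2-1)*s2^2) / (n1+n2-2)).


s_p = sqrt(((n1-1)*s1^2 + (n2-1)*s2^2) / (n1+n2-2))
numerator = (8-1)*1.06^2 + (7-1)*1.348^2 = 7.8652 + 10.902624 = 18.767824
denominator = 8 + 7 - 2 = 13
s_p^2 = 18.767824 / 13 = 1.4436788
s_p = sqrt(1.4436788) = 1.2015

1.2015


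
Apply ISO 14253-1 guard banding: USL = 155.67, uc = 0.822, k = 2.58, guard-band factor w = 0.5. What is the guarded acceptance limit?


U = k * uc = 2.58 * 0.822 = 2.12076
guard band g = w * U = 0.5 * 2.12076 = 1.06038
AL = USL - g = 155.67 - 1.06038
AL = 154.6096

154.6096


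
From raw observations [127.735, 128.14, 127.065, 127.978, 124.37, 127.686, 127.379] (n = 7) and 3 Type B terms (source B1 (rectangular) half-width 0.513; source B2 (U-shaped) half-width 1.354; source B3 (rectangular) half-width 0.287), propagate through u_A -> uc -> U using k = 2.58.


mean = (127.735 + 128.14 + 127.065 + 127.978 + 124.37 + 127.686 + 127.379) / 7 = 127.1932857
s = sqrt(sum((x - mean)^2)/(n-1)) = 1.295515
u_A = s / sqrt(n) = 1.295515 / sqrt(7) = 0.48965864
u_B1 = 0.513 / sqrt(3) = 0.29618069
u_B2 = 1.354 / sqrt(2) = 0.95742258
u_B3 = 0.287 / sqrt(3) = 0.16569953
uc = sqrt(0.48965864^2 + 0.29618069^2 + 0.95742258^2 + 0.16569953^2) = 1.1276537
U = k * uc = 2.58 * 1.1276537
U = 2.9093

2.9093


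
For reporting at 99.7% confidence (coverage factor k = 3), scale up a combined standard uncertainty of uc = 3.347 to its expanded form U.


U = k * uc
U = 3 * 3.347
U = 10.0410

10.0410


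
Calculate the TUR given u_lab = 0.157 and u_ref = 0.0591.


TUR = u_lab / u_ref
= 0.157 / 0.0591
= 2.6565

2.6565


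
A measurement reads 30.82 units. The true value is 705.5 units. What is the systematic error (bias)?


Systematic error = measured - true
= 30.82 - 705.5
= -674.6800

-674.6800


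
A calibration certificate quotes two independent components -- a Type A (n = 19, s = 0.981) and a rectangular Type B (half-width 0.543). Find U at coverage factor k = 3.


u_A = s / sqrt(n) = 0.981 / sqrt(19) = 0.22505683
u_B = half_width / sqrt(3) = 0.543 / sqrt(3) = 0.3135012
uc = sqrt(u_A^2 + u_B^2) = sqrt(0.22505683^2 + 0.3135012^2) = 0.38591914
U = k * uc = 3 * 0.38591914
U = 1.1578

1.1578


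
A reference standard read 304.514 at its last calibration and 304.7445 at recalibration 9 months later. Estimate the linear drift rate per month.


rate = (v2 - v1) / months
= (304.7445 - 304.514) / 9
= 0.2305 / 9
= 0.0256

0.0256


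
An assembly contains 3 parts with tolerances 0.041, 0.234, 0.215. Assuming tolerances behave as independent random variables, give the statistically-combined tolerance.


RSS = sqrt(0.041^2 + 0.234^2 + 0.215^2)
= sqrt(0.102662)
= 0.3204

0.3204


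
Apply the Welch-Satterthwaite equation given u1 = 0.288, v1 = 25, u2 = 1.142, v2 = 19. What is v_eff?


uc = sqrt(u1^2 + u2^2) = sqrt(0.288^2 + 1.142^2) = 1.1777555
v_eff = uc^4 / (u1^4/v1 + u2^4/v2)
= 1.1777555^4 / (0.288^4/25 + 1.142^4/19)
= 1.9240687 / 0.08979328
v_eff = 21.4278

21.4278


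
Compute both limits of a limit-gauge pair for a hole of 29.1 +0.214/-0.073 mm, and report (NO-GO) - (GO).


GO = nominal - lower_tol (smallest hole = maximum material condition)
GO = 29.1 - 0.073 = 29.027
NO-GO = nominal + upper_tol (largest hole = least material condition)
NO-GO = 29.1 + 0.214 = 29.314
spread = NO-GO - GO = 29.314 - 29.027 = 0.2870

0.2870


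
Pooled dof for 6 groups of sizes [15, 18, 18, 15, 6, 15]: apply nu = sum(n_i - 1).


nu = sum_i (n_i - 1)
nu = ((15 - 1) + (18 - 1) + (18 - 1) + (15 - 1) + (6 - 1) + (15 - 1))
nu = 14 + 17 + 17 + 14 + 5 + 14
nu = 81

81


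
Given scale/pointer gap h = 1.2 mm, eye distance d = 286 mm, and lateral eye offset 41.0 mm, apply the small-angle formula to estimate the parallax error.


error = h * offset / d
= 1.2 * 41.0 / 286
= 0.1720

0.1720


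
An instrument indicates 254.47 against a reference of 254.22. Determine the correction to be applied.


Correction = standard - reading
= 254.22 - 254.47
= -0.2500

-0.2500


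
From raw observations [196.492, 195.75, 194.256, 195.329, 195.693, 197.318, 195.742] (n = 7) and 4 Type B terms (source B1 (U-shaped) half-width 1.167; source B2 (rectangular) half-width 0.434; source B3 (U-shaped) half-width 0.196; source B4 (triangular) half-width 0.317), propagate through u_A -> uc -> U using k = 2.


mean = (196.492 + 195.75 + 194.256 + 195.329 + 195.693 + 197.318 + 195.742) / 7 = 195.7971429
s = sqrt(sum((x - mean)^2)/(n-1)) = 0.94922959
u_A = s / sqrt(n) = 0.94922959 / sqrt(7) = 0.35877506
u_B1 = 1.167 / sqrt(2) = 0.82519361
u_B2 = 0.434 / sqrt(3) = 0.25057002
u_B3 = 0.196 / sqrt(2) = 0.13859293
u_B4 = 0.317 / sqrt(6) = 0.12941471
uc = sqrt(0.35877506^2 + 0.82519361^2 + 0.25057002^2 + 0.13859293^2 + 0.12941471^2) = 0.95310311
U = k * uc = 2 * 0.95310311
U = 1.9062

1.9062


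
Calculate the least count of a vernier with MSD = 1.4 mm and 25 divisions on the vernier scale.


LC = MSD / n_div
= 1.4 / 25
= 0.0560

0.0560


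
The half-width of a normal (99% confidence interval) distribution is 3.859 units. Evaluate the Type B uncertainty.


u_B = half_width / 2.576
u_B = 3.859 / 2.576
u_B = 1.4981

1.4981


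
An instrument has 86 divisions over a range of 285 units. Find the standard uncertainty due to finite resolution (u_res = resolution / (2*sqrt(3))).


resolution = range / divisions
resolution = 285 / 86 = 3.3139535
u_res = resolution / (2*sqrt(3))
u_res = 3.3139535 / 3.4641016
u_res = 0.9567

0.9567


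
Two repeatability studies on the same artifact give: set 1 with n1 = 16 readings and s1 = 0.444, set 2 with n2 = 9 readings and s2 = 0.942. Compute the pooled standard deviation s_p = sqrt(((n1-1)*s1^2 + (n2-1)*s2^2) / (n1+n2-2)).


s_p = sqrt(((n1-1)*s1^2 + (n2-1)*s2^2) / (n1+n2-2))
numerator = (16-1)*0.444^2 + (9-1)*0.942^2 = 2.95704 + 7.098912 = 10.055952
denominator = 16 + 9 - 2 = 23
s_p^2 = 10.055952 / 23 = 0.4372153
s_p = sqrt(0.4372153) = 0.6612

0.6612


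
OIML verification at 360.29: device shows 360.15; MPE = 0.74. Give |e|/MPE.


e = indication - reference = 360.15 - 360.29 = -0.1400
|e| = 0.1400
ratio = |e| / MPE = 0.1400 / 0.74
ratio = 0.1892

0.1892


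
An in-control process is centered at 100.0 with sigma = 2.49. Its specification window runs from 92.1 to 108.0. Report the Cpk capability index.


Cpu = (USL - mean) / (3*sigma) = (108.0 - 100.0) / (3*2.49) = 1.0710
Cpl = (mean - LSL) / (3*sigma) = (100.0 - 92.1) / (3*2.49) = 1.0576
Cpk = min(Cpu, Cpl) = 1.0576

1.0576


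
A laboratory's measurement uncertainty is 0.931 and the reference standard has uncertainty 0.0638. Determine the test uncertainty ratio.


TUR = u_lab / u_ref
= 0.931 / 0.0638
= 14.5925

14.5925


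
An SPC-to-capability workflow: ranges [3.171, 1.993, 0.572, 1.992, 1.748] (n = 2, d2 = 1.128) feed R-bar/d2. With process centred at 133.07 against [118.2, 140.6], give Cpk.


R_bar = (3.171 + 1.993 + 0.572 + 1.992 + 1.748) / 5 = 1.8952
sigma = R_bar / d2 = 1.8952 / 1.128 = 1.6801418
Cp = (USL - LSL)/(6*sigma) = (140.6 - 118.2)/(6*1.6801418) = 2.2220
Cpu = (140.6 - 133.07)/(3*1.6801418) = 1.4939
Cpl = (133.07 - 118.2)/(3*1.6801418) = 2.9501
Cpk = min(Cpu, Cpl) = 1.4939

1.4939


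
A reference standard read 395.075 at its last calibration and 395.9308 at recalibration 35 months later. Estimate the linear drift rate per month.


rate = (v2 - v1) / months
= (395.9308 - 395.075) / 35
= 0.8558 / 35
= 0.0245

0.0245


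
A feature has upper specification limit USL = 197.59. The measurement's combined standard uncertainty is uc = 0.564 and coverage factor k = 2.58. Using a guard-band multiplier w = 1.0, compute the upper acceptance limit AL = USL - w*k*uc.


U = k * uc = 2.58 * 0.564 = 1.45512
guard band g = w * U = 1.0 * 1.45512 = 1.45512
AL = USL - g = 197.59 - 1.45512
AL = 196.1349

196.1349
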